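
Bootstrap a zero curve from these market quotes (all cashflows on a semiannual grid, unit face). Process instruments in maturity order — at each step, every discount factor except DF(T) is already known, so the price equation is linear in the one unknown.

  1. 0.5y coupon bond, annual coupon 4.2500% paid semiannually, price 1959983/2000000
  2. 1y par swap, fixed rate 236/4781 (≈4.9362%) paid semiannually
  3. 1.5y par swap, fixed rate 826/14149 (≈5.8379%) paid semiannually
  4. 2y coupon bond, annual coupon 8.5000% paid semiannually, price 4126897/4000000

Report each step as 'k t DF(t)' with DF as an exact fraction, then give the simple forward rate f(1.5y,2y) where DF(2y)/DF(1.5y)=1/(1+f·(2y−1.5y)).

1 1/2 2399/2500
2 1 1191/1250
3 3/2 4587/5000
4 2 8743/10000
f(1.5y,2y) = ((4587/5000)/(8743/10000) − 1)/(1/2) = 862/8743 ≈ 9.8593%

step 1 [0.5y] bond c/2=17/800: DF=(1959983/2000000 − 17/800·(0))/(1+17/800) = 2399/2500 ≈ 0.959600
step 2 [1y] swap r/2=118/4781: DF=(1 − 118/4781·(0.959600))/(1+118/4781) = 1191/1250 ≈ 0.952800
step 3 [1.5y] swap r/2=413/14149: DF=(1 − 413/14149·(0.959600+0.952800))/(1+413/14149) = 4587/5000 ≈ 0.917400
step 4 [2y] bond c/2=17/400: DF=(4126897/4000000 − 17/400·(0.959600+0.952800+0.917400))/(1+17/400) = 8743/10000 ≈ 0.874300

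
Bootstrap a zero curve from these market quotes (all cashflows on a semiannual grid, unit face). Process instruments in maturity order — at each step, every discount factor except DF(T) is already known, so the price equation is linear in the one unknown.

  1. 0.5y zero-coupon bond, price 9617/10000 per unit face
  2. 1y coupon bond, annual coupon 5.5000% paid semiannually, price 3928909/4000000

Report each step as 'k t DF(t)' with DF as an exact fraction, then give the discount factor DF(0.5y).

step 1 [0.5y] zero: DF = P = 9617/10000 ≈ 0.961700
step 2 [1y] bond c/2=11/400: DF=(3928909/4000000 − 11/400·(0.961700))/(1+11/400) = 4651/5000 ≈ 0.930200

1 1/2 9617/10000
2 1 4651/5000
DF(0.5y) = 9617/10000 ≈ 0.961700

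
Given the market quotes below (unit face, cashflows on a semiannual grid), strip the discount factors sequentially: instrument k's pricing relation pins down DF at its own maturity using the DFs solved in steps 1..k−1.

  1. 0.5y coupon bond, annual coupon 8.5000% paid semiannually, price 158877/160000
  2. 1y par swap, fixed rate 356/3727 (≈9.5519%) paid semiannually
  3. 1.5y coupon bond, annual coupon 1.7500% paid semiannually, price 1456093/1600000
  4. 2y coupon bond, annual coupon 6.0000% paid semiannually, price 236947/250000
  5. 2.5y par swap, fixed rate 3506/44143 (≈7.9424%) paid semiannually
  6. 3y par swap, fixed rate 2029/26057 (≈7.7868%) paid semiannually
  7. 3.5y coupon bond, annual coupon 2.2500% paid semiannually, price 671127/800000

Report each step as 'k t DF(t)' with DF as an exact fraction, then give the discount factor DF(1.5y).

1 1/2 381/400
2 1 911/1000
3 3/2 443/500
4 2 8401/10000
5 5/2 8247/10000
6 3 7971/10000
7 7/2 1929/2500
DF(1.5y) = 443/500 ≈ 0.886000

step 1 [0.5y] bond c/2=17/400: DF=(158877/160000 − 17/400·(0))/(1+17/400) = 381/400 ≈ 0.952500
step 2 [1y] swap r/2=178/3727: DF=(1 − 178/3727·(0.952500))/(1+178/3727) = 911/1000 ≈ 0.911000
step 3 [1.5y] bond c/2=7/800: DF=(1456093/1600000 − 7/800·(0.952500+0.911000))/(1+7/800) = 443/500 ≈ 0.886000
step 4 [2y] bond c/2=3/100: DF=(236947/250000 − 3/100·(0.952500+0.911000+0.886000))/(1+3/100) = 8401/10000 ≈ 0.840100
step 5 [2.5y] swap r/2=1753/44143: DF=(1 − 1753/44143·(0.952500+0.911000+0.886000+0.840100))/(1+1753/44143) = 8247/10000 ≈ 0.824700
step 6 [3y] swap r/2=2029/52114: DF=(1 − 2029/52114·(0.952500+0.911000+0.886000+0.840100+0.824700))/(1+2029/52114) = 7971/10000 ≈ 0.797100
step 7 [3.5y] bond c/2=9/800: DF=(671127/800000 − 9/800·(0.952500+0.911000+0.886000+0.840100+0.824700+0.797100))/(1+9/800) = 1929/2500 ≈ 0.771600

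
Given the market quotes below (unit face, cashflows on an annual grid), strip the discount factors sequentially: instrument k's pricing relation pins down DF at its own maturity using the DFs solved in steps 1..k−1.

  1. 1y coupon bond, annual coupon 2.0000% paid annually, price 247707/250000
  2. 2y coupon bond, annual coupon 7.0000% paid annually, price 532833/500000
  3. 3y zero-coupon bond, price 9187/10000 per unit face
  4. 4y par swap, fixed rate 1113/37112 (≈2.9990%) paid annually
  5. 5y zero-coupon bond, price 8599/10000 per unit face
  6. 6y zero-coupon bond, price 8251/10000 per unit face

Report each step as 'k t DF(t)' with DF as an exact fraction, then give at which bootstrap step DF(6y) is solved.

1 1 4857/5000
2 2 2331/2500
3 3 9187/10000
4 4 8887/10000
5 5 8599/10000
6 6 8251/10000
DF(6y) is solved at step 6

step 1 [1y] bond c/1=1/50: DF=(247707/250000 − 1/50·(0))/(1+1/50) = 4857/5000 ≈ 0.971400
step 2 [2y] bond c/1=7/100: DF=(532833/500000 − 7/100·(0.971400))/(1+7/100) = 2331/2500 ≈ 0.932400
step 3 [3y] zero: DF = P = 9187/10000 ≈ 0.918700
step 4 [4y] swap r/1=1113/37112: DF=(1 − 1113/37112·(0.971400+0.932400+0.918700))/(1+1113/37112) = 8887/10000 ≈ 0.888700
step 5 [5y] zero: DF = P = 8599/10000 ≈ 0.859900
step 6 [6y] zero: DF = P = 8251/10000 ≈ 0.825100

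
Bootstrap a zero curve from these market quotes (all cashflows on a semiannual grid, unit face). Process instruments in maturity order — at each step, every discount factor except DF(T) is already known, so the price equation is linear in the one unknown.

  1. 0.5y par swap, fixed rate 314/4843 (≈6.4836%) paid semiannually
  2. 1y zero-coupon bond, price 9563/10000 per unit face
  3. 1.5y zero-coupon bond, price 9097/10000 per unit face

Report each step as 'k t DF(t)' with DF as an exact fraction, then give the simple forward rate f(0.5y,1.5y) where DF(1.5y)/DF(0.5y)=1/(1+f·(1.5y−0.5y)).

1 1/2 4843/5000
2 1 9563/10000
3 3/2 9097/10000
f(0.5y,1.5y) = ((4843/5000)/(9097/10000) − 1)/(1) = 589/9097 ≈ 6.4747%

step 1 [0.5y] swap r/2=157/4843: DF=(1 − 157/4843·(0))/(1+157/4843) = 4843/5000 ≈ 0.968600
step 2 [1y] zero: DF = P = 9563/10000 ≈ 0.956300
step 3 [1.5y] zero: DF = P = 9097/10000 ≈ 0.909700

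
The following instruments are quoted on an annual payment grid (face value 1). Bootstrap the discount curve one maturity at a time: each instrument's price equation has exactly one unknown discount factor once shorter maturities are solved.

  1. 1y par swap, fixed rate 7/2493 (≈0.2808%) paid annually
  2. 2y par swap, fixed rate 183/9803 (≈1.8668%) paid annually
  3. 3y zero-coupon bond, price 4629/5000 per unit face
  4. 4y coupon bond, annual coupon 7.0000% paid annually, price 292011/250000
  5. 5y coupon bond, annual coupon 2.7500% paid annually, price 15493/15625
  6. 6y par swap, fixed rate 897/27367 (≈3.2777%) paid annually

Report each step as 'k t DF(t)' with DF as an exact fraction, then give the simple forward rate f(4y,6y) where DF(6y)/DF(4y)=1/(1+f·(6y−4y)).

1 1 2493/2500
2 2 4817/5000
3 3 4629/5000
4 4 2257/2500
5 5 2159/2500
6 6 4103/5000
f(4y,6y) = ((2257/2500)/(4103/5000) − 1)/(2) = 411/8206 ≈ 5.0085%

step 1 [1y] swap r/1=7/2493: DF=(1 − 7/2493·(0))/(1+7/2493) = 2493/2500 ≈ 0.997200
step 2 [2y] swap r/1=183/9803: DF=(1 − 183/9803·(0.997200))/(1+183/9803) = 4817/5000 ≈ 0.963400
step 3 [3y] zero: DF = P = 4629/5000 ≈ 0.925800
step 4 [4y] bond c/1=7/100: DF=(292011/250000 − 7/100·(0.997200+0.963400+0.925800))/(1+7/100) = 2257/2500 ≈ 0.902800
step 5 [5y] bond c/1=11/400: DF=(15493/15625 − 11/400·(0.997200+0.963400+0.925800+0.902800))/(1+11/400) = 2159/2500 ≈ 0.863600
step 6 [6y] swap r/1=897/27367: DF=(1 − 897/27367·(0.997200+0.963400+0.925800+0.902800+0.863600))/(1+897/27367) = 4103/5000 ≈ 0.820600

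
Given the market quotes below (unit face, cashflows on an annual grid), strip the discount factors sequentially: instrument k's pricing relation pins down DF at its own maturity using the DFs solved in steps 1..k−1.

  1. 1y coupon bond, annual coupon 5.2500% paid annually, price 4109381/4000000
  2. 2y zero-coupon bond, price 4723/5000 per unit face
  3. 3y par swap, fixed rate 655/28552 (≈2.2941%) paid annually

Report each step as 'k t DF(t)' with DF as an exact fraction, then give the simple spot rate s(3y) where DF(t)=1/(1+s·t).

step 1 [1y] bond c/1=21/400: DF=(4109381/4000000 − 21/400·(0))/(1+21/400) = 9761/10000 ≈ 0.976100
step 2 [2y] zero: DF = P = 4723/5000 ≈ 0.944600
step 3 [3y] swap r/1=655/28552: DF=(1 − 655/28552·(0.976100+0.944600))/(1+655/28552) = 1869/2000 ≈ 0.934500

1 1 9761/10000
2 2 4723/5000
3 3 1869/2000
s(3y) = (1/(1869/2000) − 1)/(3) = 131/5607 ≈ 2.3364%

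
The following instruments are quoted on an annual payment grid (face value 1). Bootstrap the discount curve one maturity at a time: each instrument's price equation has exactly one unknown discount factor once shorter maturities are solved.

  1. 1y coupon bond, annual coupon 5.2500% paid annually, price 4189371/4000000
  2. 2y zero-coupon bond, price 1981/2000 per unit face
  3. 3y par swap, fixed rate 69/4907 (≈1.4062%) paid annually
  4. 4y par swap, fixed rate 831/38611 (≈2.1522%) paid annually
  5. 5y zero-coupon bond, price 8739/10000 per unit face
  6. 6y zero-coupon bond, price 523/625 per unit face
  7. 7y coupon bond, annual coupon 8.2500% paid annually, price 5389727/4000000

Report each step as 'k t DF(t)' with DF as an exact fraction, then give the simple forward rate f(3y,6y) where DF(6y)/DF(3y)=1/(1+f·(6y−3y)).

step 1 [1y] bond c/1=21/400: DF=(4189371/4000000 − 21/400·(0))/(1+21/400) = 9951/10000 ≈ 0.995100
step 2 [2y] zero: DF = P = 1981/2000 ≈ 0.990500
step 3 [3y] swap r/1=69/4907: DF=(1 − 69/4907·(0.995100+0.990500))/(1+69/4907) = 4793/5000 ≈ 0.958600
step 4 [4y] swap r/1=831/38611: DF=(1 − 831/38611·(0.995100+0.990500+0.958600))/(1+831/38611) = 9169/10000 ≈ 0.916900
step 5 [5y] zero: DF = P = 8739/10000 ≈ 0.873900
step 6 [6y] zero: DF = P = 523/625 ≈ 0.836800
step 7 [7y] bond c/1=33/400: DF=(5389727/4000000 − 33/400·(0.995100+0.990500+0.958600+0.916900+0.873900+0.836800))/(1+33/400) = 8201/10000 ≈ 0.820100

1 1 9951/10000
2 2 1981/2000
3 3 4793/5000
4 4 9169/10000
5 5 8739/10000
6 6 523/625
7 7 8201/10000
f(3y,6y) = ((4793/5000)/(523/625) − 1)/(3) = 203/4184 ≈ 4.8518%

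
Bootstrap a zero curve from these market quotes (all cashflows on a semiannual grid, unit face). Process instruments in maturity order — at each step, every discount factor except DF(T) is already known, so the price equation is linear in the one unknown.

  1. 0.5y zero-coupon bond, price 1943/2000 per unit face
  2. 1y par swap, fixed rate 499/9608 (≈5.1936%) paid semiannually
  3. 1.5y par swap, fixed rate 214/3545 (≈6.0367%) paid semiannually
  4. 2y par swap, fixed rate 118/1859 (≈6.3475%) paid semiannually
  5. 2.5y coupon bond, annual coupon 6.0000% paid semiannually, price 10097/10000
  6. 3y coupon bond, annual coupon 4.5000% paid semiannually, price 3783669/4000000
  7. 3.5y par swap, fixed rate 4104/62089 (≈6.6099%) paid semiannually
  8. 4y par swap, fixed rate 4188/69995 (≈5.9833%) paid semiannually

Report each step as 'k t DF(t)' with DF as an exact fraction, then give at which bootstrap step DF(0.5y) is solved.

1 1/2 1943/2000
2 1 9501/10000
3 3/2 1143/1250
4 2 441/500
5 5/2 109/125
6 3 8241/10000
7 7/2 1987/2500
8 4 3953/5000
DF(0.5y) is solved at step 1

step 1 [0.5y] zero: DF = P = 1943/2000 ≈ 0.971500
step 2 [1y] swap r/2=499/19216: DF=(1 − 499/19216·(0.971500))/(1+499/19216) = 9501/10000 ≈ 0.950100
step 3 [1.5y] swap r/2=107/3545: DF=(1 − 107/3545·(0.971500+0.950100))/(1+107/3545) = 1143/1250 ≈ 0.914400
step 4 [2y] swap r/2=59/1859: DF=(1 − 59/1859·(0.971500+0.950100+0.914400))/(1+59/1859) = 441/500 ≈ 0.882000
step 5 [2.5y] bond c/2=3/100: DF=(10097/10000 − 3/100·(0.971500+0.950100+0.914400+0.882000))/(1+3/100) = 109/125 ≈ 0.872000
step 6 [3y] bond c/2=9/400: DF=(3783669/4000000 − 9/400·(0.971500+0.950100+0.914400+0.882000+0.872000))/(1+9/400) = 8241/10000 ≈ 0.824100
step 7 [3.5y] swap r/2=2052/62089: DF=(1 − 2052/62089·(0.971500+0.950100+0.914400+0.882000+0.872000+0.824100))/(1+2052/62089) = 1987/2500 ≈ 0.794800
step 8 [4y] swap r/2=2094/69995: DF=(1 − 2094/69995·(0.971500+0.950100+0.914400+0.882000+0.872000+0.824100+0.794800))/(1+2094/69995) = 3953/5000 ≈ 0.790600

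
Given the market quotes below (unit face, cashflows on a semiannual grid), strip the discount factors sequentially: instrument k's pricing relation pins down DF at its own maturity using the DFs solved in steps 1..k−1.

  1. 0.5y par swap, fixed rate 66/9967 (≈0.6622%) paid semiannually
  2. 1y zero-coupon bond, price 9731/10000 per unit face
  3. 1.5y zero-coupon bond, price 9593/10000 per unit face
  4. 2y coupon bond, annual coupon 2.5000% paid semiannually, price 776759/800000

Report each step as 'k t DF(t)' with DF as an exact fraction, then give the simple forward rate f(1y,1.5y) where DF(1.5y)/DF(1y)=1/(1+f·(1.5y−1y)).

step 1 [0.5y] swap r/2=33/9967: DF=(1 − 33/9967·(0))/(1+33/9967) = 9967/10000 ≈ 0.996700
step 2 [1y] zero: DF = P = 9731/10000 ≈ 0.973100
step 3 [1.5y] zero: DF = P = 9593/10000 ≈ 0.959300
step 4 [2y] bond c/2=1/80: DF=(776759/800000 − 1/80·(0.996700+0.973100+0.959300))/(1+1/80) = 2307/2500 ≈ 0.922800

1 1/2 9967/10000
2 1 9731/10000
3 3/2 9593/10000
4 2 2307/2500
f(1y,1.5y) = ((9731/10000)/(9593/10000) − 1)/(1/2) = 276/9593 ≈ 2.8771%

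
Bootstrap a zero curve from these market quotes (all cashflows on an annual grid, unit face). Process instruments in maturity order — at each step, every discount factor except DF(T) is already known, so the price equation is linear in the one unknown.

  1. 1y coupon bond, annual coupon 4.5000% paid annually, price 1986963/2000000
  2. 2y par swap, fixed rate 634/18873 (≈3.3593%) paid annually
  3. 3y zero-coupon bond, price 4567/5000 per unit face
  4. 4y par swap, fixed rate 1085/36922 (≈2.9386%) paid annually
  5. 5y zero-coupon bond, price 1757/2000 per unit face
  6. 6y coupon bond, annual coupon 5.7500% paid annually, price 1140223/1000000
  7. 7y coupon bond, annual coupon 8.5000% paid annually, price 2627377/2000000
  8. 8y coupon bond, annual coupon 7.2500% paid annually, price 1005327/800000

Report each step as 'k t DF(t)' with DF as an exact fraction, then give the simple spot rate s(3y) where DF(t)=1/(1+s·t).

1 1 9507/10000
2 2 4683/5000
3 3 4567/5000
4 4 1783/2000
5 5 1757/2000
6 6 8297/10000
7 7 7877/10000
8 8 3767/5000
s(3y) = (1/(4567/5000) − 1)/(3) = 433/13701 ≈ 3.1604%

step 1 [1y] bond c/1=9/200: DF=(1986963/2000000 − 9/200·(0))/(1+9/200) = 9507/10000 ≈ 0.950700
step 2 [2y] swap r/1=634/18873: DF=(1 − 634/18873·(0.950700))/(1+634/18873) = 4683/5000 ≈ 0.936600
step 3 [3y] zero: DF = P = 4567/5000 ≈ 0.913400
step 4 [4y] swap r/1=1085/36922: DF=(1 − 1085/36922·(0.950700+0.936600+0.913400))/(1+1085/36922) = 1783/2000 ≈ 0.891500
step 5 [5y] zero: DF = P = 1757/2000 ≈ 0.878500
step 6 [6y] bond c/1=23/400: DF=(1140223/1000000 − 23/400·(0.950700+0.936600+0.913400+0.891500+0.878500))/(1+23/400) = 8297/10000 ≈ 0.829700
step 7 [7y] bond c/1=17/200: DF=(2627377/2000000 − 17/200·(0.950700+0.936600+0.913400+0.891500+0.878500+0.829700))/(1+17/200) = 7877/10000 ≈ 0.787700
step 8 [8y] bond c/1=29/400: DF=(1005327/800000 − 29/400·(0.950700+0.936600+0.913400+0.891500+0.878500+0.829700+0.787700))/(1+29/400) = 3767/5000 ≈ 0.753400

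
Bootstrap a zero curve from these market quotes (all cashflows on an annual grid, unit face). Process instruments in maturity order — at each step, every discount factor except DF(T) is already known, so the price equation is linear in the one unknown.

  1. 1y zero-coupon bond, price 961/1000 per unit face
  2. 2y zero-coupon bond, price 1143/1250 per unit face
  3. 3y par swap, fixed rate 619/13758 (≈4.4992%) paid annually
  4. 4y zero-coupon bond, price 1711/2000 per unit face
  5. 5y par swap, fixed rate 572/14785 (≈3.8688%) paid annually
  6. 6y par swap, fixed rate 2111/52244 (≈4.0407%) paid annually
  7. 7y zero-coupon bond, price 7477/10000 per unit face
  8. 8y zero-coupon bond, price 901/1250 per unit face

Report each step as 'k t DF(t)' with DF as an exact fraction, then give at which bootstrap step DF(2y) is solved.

step 1 [1y] zero: DF = P = 961/1000 ≈ 0.961000
step 2 [2y] zero: DF = P = 1143/1250 ≈ 0.914400
step 3 [3y] swap r/1=619/13758: DF=(1 − 619/13758·(0.961000+0.914400))/(1+619/13758) = 4381/5000 ≈ 0.876200
step 4 [4y] zero: DF = P = 1711/2000 ≈ 0.855500
step 5 [5y] swap r/1=572/14785: DF=(1 − 572/14785·(0.961000+0.914400+0.876200+0.855500))/(1+572/14785) = 2071/2500 ≈ 0.828400
step 6 [6y] swap r/1=2111/52244: DF=(1 − 2111/52244·(0.961000+0.914400+0.876200+0.855500+0.828400))/(1+2111/52244) = 7889/10000 ≈ 0.788900
step 7 [7y] zero: DF = P = 7477/10000 ≈ 0.747700
step 8 [8y] zero: DF = P = 901/1250 ≈ 0.720800

1 1 961/1000
2 2 1143/1250
3 3 4381/5000
4 4 1711/2000
5 5 2071/2500
6 6 7889/10000
7 7 7477/10000
8 8 901/1250
DF(2y) is solved at step 2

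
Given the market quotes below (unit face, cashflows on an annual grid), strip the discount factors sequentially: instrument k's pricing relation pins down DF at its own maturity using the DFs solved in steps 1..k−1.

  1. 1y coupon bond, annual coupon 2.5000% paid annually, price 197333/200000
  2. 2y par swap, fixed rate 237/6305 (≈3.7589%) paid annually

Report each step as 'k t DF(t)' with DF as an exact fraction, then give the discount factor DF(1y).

step 1 [1y] bond c/1=1/40: DF=(197333/200000 − 1/40·(0))/(1+1/40) = 4813/5000 ≈ 0.962600
step 2 [2y] swap r/1=237/6305: DF=(1 − 237/6305·(0.962600))/(1+237/6305) = 9289/10000 ≈ 0.928900

1 1 4813/5000
2 2 9289/10000
DF(1y) = 4813/5000 ≈ 0.962600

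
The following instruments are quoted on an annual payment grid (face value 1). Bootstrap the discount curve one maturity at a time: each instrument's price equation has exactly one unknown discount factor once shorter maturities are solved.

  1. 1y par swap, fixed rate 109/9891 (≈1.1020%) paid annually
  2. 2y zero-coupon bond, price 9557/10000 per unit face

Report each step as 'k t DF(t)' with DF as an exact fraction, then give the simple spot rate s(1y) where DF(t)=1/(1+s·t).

1 1 9891/10000
2 2 9557/10000
s(1y) = (1/(9891/10000) − 1)/(1) = 109/9891 ≈ 1.1020%

step 1 [1y] swap r/1=109/9891: DF=(1 − 109/9891·(0))/(1+109/9891) = 9891/10000 ≈ 0.989100
step 2 [2y] zero: DF = P = 9557/10000 ≈ 0.955700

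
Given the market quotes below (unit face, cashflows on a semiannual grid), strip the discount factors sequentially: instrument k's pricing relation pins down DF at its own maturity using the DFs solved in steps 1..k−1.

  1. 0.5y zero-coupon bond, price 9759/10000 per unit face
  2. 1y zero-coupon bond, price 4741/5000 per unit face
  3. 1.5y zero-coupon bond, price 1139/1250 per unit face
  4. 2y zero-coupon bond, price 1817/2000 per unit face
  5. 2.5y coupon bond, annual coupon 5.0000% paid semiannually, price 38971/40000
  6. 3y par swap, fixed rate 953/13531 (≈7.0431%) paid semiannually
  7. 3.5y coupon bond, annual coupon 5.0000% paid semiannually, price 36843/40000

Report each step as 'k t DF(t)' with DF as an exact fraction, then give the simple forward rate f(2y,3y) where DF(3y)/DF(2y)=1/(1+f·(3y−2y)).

1 1/2 9759/10000
2 1 4741/5000
3 3/2 1139/1250
4 2 1817/2000
5 5/2 537/625
6 3 4047/5000
7 7/2 3833/5000
f(2y,3y) = ((1817/2000)/(4047/5000) − 1)/(1) = 991/8094 ≈ 12.2436%

step 1 [0.5y] zero: DF = P = 9759/10000 ≈ 0.975900
step 2 [1y] zero: DF = P = 4741/5000 ≈ 0.948200
step 3 [1.5y] zero: DF = P = 1139/1250 ≈ 0.911200
step 4 [2y] zero: DF = P = 1817/2000 ≈ 0.908500
step 5 [2.5y] bond c/2=1/40: DF=(38971/40000 − 1/40·(0.975900+0.948200+0.911200+0.908500))/(1+1/40) = 537/625 ≈ 0.859200
step 6 [3y] swap r/2=953/27062: DF=(1 − 953/27062·(0.975900+0.948200+0.911200+0.908500+0.859200))/(1+953/27062) = 4047/5000 ≈ 0.809400
step 7 [3.5y] bond c/2=1/40: DF=(36843/40000 − 1/40·(0.975900+0.948200+0.911200+0.908500+0.859200+0.809400))/(1+1/40) = 3833/5000 ≈ 0.766600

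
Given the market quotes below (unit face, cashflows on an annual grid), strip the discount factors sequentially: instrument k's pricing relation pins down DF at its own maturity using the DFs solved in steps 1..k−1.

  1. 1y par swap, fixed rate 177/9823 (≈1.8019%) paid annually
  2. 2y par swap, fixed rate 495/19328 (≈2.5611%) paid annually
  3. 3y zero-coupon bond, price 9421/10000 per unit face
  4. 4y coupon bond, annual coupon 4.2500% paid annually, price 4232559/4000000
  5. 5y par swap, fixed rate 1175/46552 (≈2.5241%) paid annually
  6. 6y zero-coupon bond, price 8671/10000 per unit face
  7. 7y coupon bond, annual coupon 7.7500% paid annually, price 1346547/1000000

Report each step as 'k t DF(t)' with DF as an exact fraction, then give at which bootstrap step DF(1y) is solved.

1 1 9823/10000
2 2 1901/2000
3 3 9421/10000
4 4 4489/5000
5 5 353/400
6 6 8671/10000
7 7 341/400
DF(1y) is solved at step 1

step 1 [1y] swap r/1=177/9823: DF=(1 − 177/9823·(0))/(1+177/9823) = 9823/10000 ≈ 0.982300
step 2 [2y] swap r/1=495/19328: DF=(1 − 495/19328·(0.982300))/(1+495/19328) = 1901/2000 ≈ 0.950500
step 3 [3y] zero: DF = P = 9421/10000 ≈ 0.942100
step 4 [4y] bond c/1=17/400: DF=(4232559/4000000 − 17/400·(0.982300+0.950500+0.942100))/(1+17/400) = 4489/5000 ≈ 0.897800
step 5 [5y] swap r/1=1175/46552: DF=(1 − 1175/46552·(0.982300+0.950500+0.942100+0.897800))/(1+1175/46552) = 353/400 ≈ 0.882500
step 6 [6y] zero: DF = P = 8671/10000 ≈ 0.867100
step 7 [7y] bond c/1=31/400: DF=(1346547/1000000 − 31/400·(0.982300+0.950500+0.942100+0.897800+0.882500+0.867100))/(1+31/400) = 341/400 ≈ 0.852500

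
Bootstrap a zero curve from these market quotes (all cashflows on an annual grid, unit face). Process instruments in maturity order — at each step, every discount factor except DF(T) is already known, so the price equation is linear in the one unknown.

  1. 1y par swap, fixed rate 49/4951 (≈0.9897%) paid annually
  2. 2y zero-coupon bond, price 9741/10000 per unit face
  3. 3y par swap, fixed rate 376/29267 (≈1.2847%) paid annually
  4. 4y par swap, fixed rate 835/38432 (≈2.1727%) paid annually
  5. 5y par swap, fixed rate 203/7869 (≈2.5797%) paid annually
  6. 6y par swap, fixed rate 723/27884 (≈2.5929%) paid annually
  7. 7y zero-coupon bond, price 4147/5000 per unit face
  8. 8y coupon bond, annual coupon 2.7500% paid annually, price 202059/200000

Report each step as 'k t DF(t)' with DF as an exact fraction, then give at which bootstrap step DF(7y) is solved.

1 1 4951/5000
2 2 9741/10000
3 3 1203/1250
4 4 1833/2000
5 5 4391/5000
6 6 4277/5000
7 7 4147/5000
8 8 4059/5000
DF(7y) is solved at step 7

step 1 [1y] swap r/1=49/4951: DF=(1 − 49/4951·(0))/(1+49/4951) = 4951/5000 ≈ 0.990200
step 2 [2y] zero: DF = P = 9741/10000 ≈ 0.974100
step 3 [3y] swap r/1=376/29267: DF=(1 − 376/29267·(0.990200+0.974100))/(1+376/29267) = 1203/1250 ≈ 0.962400
step 4 [4y] swap r/1=835/38432: DF=(1 − 835/38432·(0.990200+0.974100+0.962400))/(1+835/38432) = 1833/2000 ≈ 0.916500
step 5 [5y] swap r/1=203/7869: DF=(1 − 203/7869·(0.990200+0.974100+0.962400+0.916500))/(1+203/7869) = 4391/5000 ≈ 0.878200
step 6 [6y] swap r/1=723/27884: DF=(1 − 723/27884·(0.990200+0.974100+0.962400+0.916500+0.878200))/(1+723/27884) = 4277/5000 ≈ 0.855400
step 7 [7y] zero: DF = P = 4147/5000 ≈ 0.829400
step 8 [8y] bond c/1=11/400: DF=(202059/200000 − 11/400·(0.990200+0.974100+0.962400+0.916500+0.878200+0.855400+0.829400))/(1+11/400) = 4059/5000 ≈ 0.811800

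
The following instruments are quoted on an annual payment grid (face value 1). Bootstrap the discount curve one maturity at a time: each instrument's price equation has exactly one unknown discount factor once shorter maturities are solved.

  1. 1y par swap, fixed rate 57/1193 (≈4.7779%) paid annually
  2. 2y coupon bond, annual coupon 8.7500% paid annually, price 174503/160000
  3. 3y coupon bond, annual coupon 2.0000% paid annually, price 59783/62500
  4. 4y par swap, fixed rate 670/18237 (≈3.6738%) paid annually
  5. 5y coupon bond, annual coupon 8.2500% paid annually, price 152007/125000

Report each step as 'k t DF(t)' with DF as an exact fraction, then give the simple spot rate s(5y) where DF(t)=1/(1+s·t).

1 1 1193/1250
2 2 9261/10000
3 3 9009/10000
4 4 433/500
5 5 4227/5000
s(5y) = (1/(4227/5000) − 1)/(5) = 773/21135 ≈ 3.6574%

step 1 [1y] swap r/1=57/1193: DF=(1 − 57/1193·(0))/(1+57/1193) = 1193/1250 ≈ 0.954400
step 2 [2y] bond c/1=7/80: DF=(174503/160000 − 7/80·(0.954400))/(1+7/80) = 9261/10000 ≈ 0.926100
step 3 [3y] bond c/1=1/50: DF=(59783/62500 − 1/50·(0.954400+0.926100))/(1+1/50) = 9009/10000 ≈ 0.900900
step 4 [4y] swap r/1=670/18237: DF=(1 − 670/18237·(0.954400+0.926100+0.900900))/(1+670/18237) = 433/500 ≈ 0.866000
step 5 [5y] bond c/1=33/400: DF=(152007/125000 − 33/400·(0.954400+0.926100+0.900900+0.866000))/(1+33/400) = 4227/5000 ≈ 0.845400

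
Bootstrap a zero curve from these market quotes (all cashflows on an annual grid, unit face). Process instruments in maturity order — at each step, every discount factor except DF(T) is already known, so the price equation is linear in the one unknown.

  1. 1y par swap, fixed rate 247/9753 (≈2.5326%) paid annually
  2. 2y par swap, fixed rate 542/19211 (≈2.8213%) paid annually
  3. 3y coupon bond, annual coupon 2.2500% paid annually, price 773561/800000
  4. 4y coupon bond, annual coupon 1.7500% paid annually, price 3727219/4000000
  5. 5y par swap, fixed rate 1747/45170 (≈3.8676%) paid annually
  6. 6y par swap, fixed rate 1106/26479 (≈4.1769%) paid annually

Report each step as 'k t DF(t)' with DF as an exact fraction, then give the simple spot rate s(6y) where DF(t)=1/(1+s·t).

step 1 [1y] swap r/1=247/9753: DF=(1 − 247/9753·(0))/(1+247/9753) = 9753/10000 ≈ 0.975300
step 2 [2y] swap r/1=542/19211: DF=(1 − 542/19211·(0.975300))/(1+542/19211) = 4729/5000 ≈ 0.945800
step 3 [3y] bond c/1=9/400: DF=(773561/800000 − 9/400·(0.975300+0.945800))/(1+9/400) = 4517/5000 ≈ 0.903400
step 4 [4y] bond c/1=7/400: DF=(3727219/4000000 − 7/400·(0.975300+0.945800+0.903400))/(1+7/400) = 542/625 ≈ 0.867200
step 5 [5y] swap r/1=1747/45170: DF=(1 − 1747/45170·(0.975300+0.945800+0.903400+0.867200))/(1+1747/45170) = 8253/10000 ≈ 0.825300
step 6 [6y] swap r/1=1106/26479: DF=(1 − 1106/26479·(0.975300+0.945800+0.903400+0.867200+0.825300))/(1+1106/26479) = 1947/2500 ≈ 0.778800

1 1 9753/10000
2 2 4729/5000
3 3 4517/5000
4 4 542/625
5 5 8253/10000
6 6 1947/2500
s(6y) = (1/(1947/2500) − 1)/(6) = 553/11682 ≈ 4.7338%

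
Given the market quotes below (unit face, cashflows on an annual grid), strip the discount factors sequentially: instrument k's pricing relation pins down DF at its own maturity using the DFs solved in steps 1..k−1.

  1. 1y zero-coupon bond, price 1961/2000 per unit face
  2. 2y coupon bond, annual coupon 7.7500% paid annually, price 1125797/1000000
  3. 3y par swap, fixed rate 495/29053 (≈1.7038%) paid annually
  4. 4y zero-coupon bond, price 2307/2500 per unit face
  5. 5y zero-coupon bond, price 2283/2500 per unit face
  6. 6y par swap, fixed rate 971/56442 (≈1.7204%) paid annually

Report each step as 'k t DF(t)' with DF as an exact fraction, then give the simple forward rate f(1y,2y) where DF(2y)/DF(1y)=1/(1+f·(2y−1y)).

1 1 1961/2000
2 2 9743/10000
3 3 1901/2000
4 4 2307/2500
5 5 2283/2500
6 6 9029/10000
f(1y,2y) = ((1961/2000)/(9743/10000) − 1)/(1) = 62/9743 ≈ 0.6364%

step 1 [1y] zero: DF = P = 1961/2000 ≈ 0.980500
step 2 [2y] bond c/1=31/400: DF=(1125797/1000000 − 31/400·(0.980500))/(1+31/400) = 9743/10000 ≈ 0.974300
step 3 [3y] swap r/1=495/29053: DF=(1 − 495/29053·(0.980500+0.974300))/(1+495/29053) = 1901/2000 ≈ 0.950500
step 4 [4y] zero: DF = P = 2307/2500 ≈ 0.922800
step 5 [5y] zero: DF = P = 2283/2500 ≈ 0.913200
step 6 [6y] swap r/1=971/56442: DF=(1 − 971/56442·(0.980500+0.974300+0.950500+0.922800+0.913200))/(1+971/56442) = 9029/10000 ≈ 0.902900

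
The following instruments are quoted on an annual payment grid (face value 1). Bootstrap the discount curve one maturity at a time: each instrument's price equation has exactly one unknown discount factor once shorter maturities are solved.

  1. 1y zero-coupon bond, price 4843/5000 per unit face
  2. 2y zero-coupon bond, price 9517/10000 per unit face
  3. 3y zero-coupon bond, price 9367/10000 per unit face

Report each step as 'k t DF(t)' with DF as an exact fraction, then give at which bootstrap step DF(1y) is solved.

step 1 [1y] zero: DF = P = 4843/5000 ≈ 0.968600
step 2 [2y] zero: DF = P = 9517/10000 ≈ 0.951700
step 3 [3y] zero: DF = P = 9367/10000 ≈ 0.936700

1 1 4843/5000
2 2 9517/10000
3 3 9367/10000
DF(1y) is solved at step 1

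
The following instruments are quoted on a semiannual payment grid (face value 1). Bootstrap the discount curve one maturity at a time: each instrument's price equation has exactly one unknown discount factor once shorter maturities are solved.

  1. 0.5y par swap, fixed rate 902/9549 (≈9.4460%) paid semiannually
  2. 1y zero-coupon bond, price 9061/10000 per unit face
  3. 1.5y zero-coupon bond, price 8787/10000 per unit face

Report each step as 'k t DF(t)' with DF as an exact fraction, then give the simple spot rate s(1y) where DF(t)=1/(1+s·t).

step 1 [0.5y] swap r/2=451/9549: DF=(1 − 451/9549·(0))/(1+451/9549) = 9549/10000 ≈ 0.954900
step 2 [1y] zero: DF = P = 9061/10000 ≈ 0.906100
step 3 [1.5y] zero: DF = P = 8787/10000 ≈ 0.878700

1 1/2 9549/10000
2 1 9061/10000
3 3/2 8787/10000
s(1y) = (1/(9061/10000) − 1)/(1) = 939/9061 ≈ 10.3631%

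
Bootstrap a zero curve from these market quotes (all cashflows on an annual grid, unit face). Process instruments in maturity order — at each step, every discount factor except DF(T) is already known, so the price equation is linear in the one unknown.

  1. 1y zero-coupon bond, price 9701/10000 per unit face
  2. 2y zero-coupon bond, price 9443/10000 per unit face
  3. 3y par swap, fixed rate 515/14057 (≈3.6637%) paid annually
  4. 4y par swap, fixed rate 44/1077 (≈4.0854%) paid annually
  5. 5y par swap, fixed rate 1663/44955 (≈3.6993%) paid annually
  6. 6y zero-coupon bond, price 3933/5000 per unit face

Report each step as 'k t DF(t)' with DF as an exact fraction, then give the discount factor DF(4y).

1 1 9701/10000
2 2 9443/10000
3 3 897/1000
4 4 1063/1250
5 5 8337/10000
6 6 3933/5000
DF(4y) = 1063/1250 ≈ 0.850400

step 1 [1y] zero: DF = P = 9701/10000 ≈ 0.970100
step 2 [2y] zero: DF = P = 9443/10000 ≈ 0.944300
step 3 [3y] swap r/1=515/14057: DF=(1 − 515/14057·(0.970100+0.944300))/(1+515/14057) = 897/1000 ≈ 0.897000
step 4 [4y] swap r/1=44/1077: DF=(1 − 44/1077·(0.970100+0.944300+0.897000))/(1+44/1077) = 1063/1250 ≈ 0.850400
step 5 [5y] swap r/1=1663/44955: DF=(1 − 1663/44955·(0.970100+0.944300+0.897000+0.850400))/(1+1663/44955) = 8337/10000 ≈ 0.833700
step 6 [6y] zero: DF = P = 3933/5000 ≈ 0.786600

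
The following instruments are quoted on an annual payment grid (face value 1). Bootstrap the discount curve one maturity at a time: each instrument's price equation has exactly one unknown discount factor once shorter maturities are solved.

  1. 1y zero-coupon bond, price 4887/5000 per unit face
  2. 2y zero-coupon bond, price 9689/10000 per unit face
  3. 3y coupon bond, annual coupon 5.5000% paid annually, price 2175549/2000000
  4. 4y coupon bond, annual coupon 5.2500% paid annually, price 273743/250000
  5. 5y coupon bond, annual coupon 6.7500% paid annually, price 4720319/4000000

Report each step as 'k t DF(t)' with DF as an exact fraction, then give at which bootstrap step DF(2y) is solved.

1 1 4887/5000
2 2 9689/10000
3 3 581/625
4 4 8969/10000
5 5 8669/10000
DF(2y) is solved at step 2

step 1 [1y] zero: DF = P = 4887/5000 ≈ 0.977400
step 2 [2y] zero: DF = P = 9689/10000 ≈ 0.968900
step 3 [3y] bond c/1=11/200: DF=(2175549/2000000 − 11/200·(0.977400+0.968900))/(1+11/200) = 581/625 ≈ 0.929600
step 4 [4y] bond c/1=21/400: DF=(273743/250000 − 21/400·(0.977400+0.968900+0.929600))/(1+21/400) = 8969/10000 ≈ 0.896900
step 5 [5y] bond c/1=27/400: DF=(4720319/4000000 − 27/400·(0.977400+0.968900+0.929600+0.896900))/(1+27/400) = 8669/10000 ≈ 0.866900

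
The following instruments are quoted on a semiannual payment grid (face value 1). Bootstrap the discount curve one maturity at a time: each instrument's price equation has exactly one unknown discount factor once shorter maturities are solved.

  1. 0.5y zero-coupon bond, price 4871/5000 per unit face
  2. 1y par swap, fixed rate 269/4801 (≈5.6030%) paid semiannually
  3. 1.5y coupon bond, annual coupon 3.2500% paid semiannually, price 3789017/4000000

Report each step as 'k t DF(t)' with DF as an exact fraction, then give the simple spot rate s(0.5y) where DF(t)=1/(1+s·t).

1 1/2 4871/5000
2 1 4731/5000
3 3/2 4507/5000
s(0.5y) = (1/(4871/5000) − 1)/(1/2) = 258/4871 ≈ 5.2967%

step 1 [0.5y] zero: DF = P = 4871/5000 ≈ 0.974200
step 2 [1y] swap r/2=269/9602: DF=(1 − 269/9602·(0.974200))/(1+269/9602) = 4731/5000 ≈ 0.946200
step 3 [1.5y] bond c/2=13/800: DF=(3789017/4000000 − 13/800·(0.974200+0.946200))/(1+13/800) = 4507/5000 ≈ 0.901400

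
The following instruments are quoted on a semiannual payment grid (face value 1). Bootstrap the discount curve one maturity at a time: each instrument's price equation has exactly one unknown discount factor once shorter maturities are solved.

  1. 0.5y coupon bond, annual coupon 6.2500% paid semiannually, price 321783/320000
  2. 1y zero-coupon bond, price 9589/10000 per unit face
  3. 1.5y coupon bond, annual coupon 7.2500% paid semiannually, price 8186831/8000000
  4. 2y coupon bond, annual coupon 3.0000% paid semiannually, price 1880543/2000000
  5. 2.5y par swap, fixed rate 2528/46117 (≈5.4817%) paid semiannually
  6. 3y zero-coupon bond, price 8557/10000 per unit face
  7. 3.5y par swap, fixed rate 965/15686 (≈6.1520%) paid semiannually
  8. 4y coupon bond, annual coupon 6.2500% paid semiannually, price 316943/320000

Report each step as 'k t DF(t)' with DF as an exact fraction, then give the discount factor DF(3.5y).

1 1/2 9751/10000
2 1 9589/10000
3 3/2 9199/10000
4 2 4421/5000
5 5/2 546/625
6 3 8557/10000
7 7/2 807/1000
8 4 7703/10000
DF(3.5y) = 807/1000 ≈ 0.807000

step 1 [0.5y] bond c/2=1/32: DF=(321783/320000 − 1/32·(0))/(1+1/32) = 9751/10000 ≈ 0.975100
step 2 [1y] zero: DF = P = 9589/10000 ≈ 0.958900
step 3 [1.5y] bond c/2=29/800: DF=(8186831/8000000 − 29/800·(0.975100+0.958900))/(1+29/800) = 9199/10000 ≈ 0.919900
step 4 [2y] bond c/2=3/200: DF=(1880543/2000000 − 3/200·(0.975100+0.958900+0.919900))/(1+3/200) = 4421/5000 ≈ 0.884200
step 5 [2.5y] swap r/2=1264/46117: DF=(1 − 1264/46117·(0.975100+0.958900+0.919900+0.884200))/(1+1264/46117) = 546/625 ≈ 0.873600
step 6 [3y] zero: DF = P = 8557/10000 ≈ 0.855700
step 7 [3.5y] swap r/2=965/31372: DF=(1 − 965/31372·(0.975100+0.958900+0.919900+0.884200+0.873600+0.855700))/(1+965/31372) = 807/1000 ≈ 0.807000
step 8 [4y] bond c/2=1/32: DF=(316943/320000 − 1/32·(0.975100+0.958900+0.919900+0.884200+0.873600+0.855700+0.807000))/(1+1/32) = 7703/10000 ≈ 0.770300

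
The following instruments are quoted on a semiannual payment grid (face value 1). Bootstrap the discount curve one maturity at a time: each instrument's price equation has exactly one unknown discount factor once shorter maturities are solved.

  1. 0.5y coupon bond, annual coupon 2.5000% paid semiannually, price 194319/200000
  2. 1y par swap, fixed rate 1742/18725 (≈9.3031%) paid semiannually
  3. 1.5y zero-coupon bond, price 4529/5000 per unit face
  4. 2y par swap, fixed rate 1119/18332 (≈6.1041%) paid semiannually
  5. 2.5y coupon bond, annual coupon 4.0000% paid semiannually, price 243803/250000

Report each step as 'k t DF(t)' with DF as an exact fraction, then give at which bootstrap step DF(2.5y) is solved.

1 1/2 2399/2500
2 1 9129/10000
3 3/2 4529/5000
4 2 8881/10000
5 5/2 4421/5000
DF(2.5y) is solved at step 5

step 1 [0.5y] bond c/2=1/80: DF=(194319/200000 − 1/80·(0))/(1+1/80) = 2399/2500 ≈ 0.959600
step 2 [1y] swap r/2=871/18725: DF=(1 − 871/18725·(0.959600))/(1+871/18725) = 9129/10000 ≈ 0.912900
step 3 [1.5y] zero: DF = P = 4529/5000 ≈ 0.905800
step 4 [2y] swap r/2=1119/36664: DF=(1 − 1119/36664·(0.959600+0.912900+0.905800))/(1+1119/36664) = 8881/10000 ≈ 0.888100
step 5 [2.5y] bond c/2=1/50: DF=(243803/250000 − 1/50·(0.959600+0.912900+0.905800+0.888100))/(1+1/50) = 4421/5000 ≈ 0.884200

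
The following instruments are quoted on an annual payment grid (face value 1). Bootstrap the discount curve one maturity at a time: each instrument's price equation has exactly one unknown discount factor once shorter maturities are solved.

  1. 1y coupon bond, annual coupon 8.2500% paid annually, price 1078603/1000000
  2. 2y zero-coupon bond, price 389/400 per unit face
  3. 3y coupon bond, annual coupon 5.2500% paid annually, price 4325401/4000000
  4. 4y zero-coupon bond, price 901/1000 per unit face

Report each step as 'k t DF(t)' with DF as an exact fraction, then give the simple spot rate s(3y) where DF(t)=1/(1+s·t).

step 1 [1y] bond c/1=33/400: DF=(1078603/1000000 − 33/400·(0))/(1+33/400) = 2491/2500 ≈ 0.996400
step 2 [2y] zero: DF = P = 389/400 ≈ 0.972500
step 3 [3y] bond c/1=21/400: DF=(4325401/4000000 − 21/400·(0.996400+0.972500))/(1+21/400) = 2323/2500 ≈ 0.929200
step 4 [4y] zero: DF = P = 901/1000 ≈ 0.901000

1 1 2491/2500
2 2 389/400
3 3 2323/2500
4 4 901/1000
s(3y) = (1/(2323/2500) − 1)/(3) = 59/2323 ≈ 2.5398%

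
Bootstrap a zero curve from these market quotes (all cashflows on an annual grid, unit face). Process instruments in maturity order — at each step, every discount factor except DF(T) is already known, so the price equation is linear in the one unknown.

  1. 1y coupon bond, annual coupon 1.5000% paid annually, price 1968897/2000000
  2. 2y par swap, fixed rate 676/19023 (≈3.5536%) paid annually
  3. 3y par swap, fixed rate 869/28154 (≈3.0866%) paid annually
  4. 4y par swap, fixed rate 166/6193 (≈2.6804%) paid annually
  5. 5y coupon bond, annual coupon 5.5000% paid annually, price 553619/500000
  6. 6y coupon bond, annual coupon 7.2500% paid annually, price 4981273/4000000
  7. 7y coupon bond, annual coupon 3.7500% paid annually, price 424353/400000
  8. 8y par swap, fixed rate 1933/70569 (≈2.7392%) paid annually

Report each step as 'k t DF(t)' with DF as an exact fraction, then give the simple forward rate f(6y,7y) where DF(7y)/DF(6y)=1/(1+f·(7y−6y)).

step 1 [1y] bond c/1=3/200: DF=(1968897/2000000 − 3/200·(0))/(1+3/200) = 9699/10000 ≈ 0.969900
step 2 [2y] swap r/1=676/19023: DF=(1 − 676/19023·(0.969900))/(1+676/19023) = 2331/2500 ≈ 0.932400
step 3 [3y] swap r/1=869/28154: DF=(1 − 869/28154·(0.969900+0.932400))/(1+869/28154) = 9131/10000 ≈ 0.913100
step 4 [4y] swap r/1=166/6193: DF=(1 − 166/6193·(0.969900+0.932400+0.913100))/(1+166/6193) = 2251/2500 ≈ 0.900400
step 5 [5y] bond c/1=11/200: DF=(553619/500000 − 11/200·(0.969900+0.932400+0.913100+0.900400))/(1+11/200) = 4279/5000 ≈ 0.855800
step 6 [6y] bond c/1=29/400: DF=(4981273/4000000 − 29/400·(0.969900+0.932400+0.913100+0.900400+0.855800))/(1+29/400) = 8521/10000 ≈ 0.852100
step 7 [7y] bond c/1=3/80: DF=(424353/400000 − 3/80·(0.969900+0.932400+0.913100+0.900400+0.855800+0.852100))/(1+3/80) = 1653/2000 ≈ 0.826500
step 8 [8y] swap r/1=1933/70569: DF=(1 − 1933/70569·(0.969900+0.932400+0.913100+0.900400+0.855800+0.852100+0.826500))/(1+1933/70569) = 8067/10000 ≈ 0.806700

1 1 9699/10000
2 2 2331/2500
3 3 9131/10000
4 4 2251/2500
5 5 4279/5000
6 6 8521/10000
7 7 1653/2000
8 8 8067/10000
f(6y,7y) = ((8521/10000)/(1653/2000) − 1)/(1) = 256/8265 ≈ 3.0974%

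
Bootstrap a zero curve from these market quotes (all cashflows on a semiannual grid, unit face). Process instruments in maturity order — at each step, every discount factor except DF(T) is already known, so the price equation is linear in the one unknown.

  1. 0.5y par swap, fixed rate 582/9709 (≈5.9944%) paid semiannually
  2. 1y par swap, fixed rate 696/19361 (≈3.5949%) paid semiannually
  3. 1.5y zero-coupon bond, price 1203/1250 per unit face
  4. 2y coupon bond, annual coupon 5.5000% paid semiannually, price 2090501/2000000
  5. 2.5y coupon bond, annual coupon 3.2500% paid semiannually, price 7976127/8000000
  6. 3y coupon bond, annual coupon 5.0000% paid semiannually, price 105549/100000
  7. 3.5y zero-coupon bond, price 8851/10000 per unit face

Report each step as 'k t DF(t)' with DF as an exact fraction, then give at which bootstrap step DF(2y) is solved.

1 1/2 9709/10000
2 1 2413/2500
3 3/2 1203/1250
4 2 9397/10000
5 5/2 9197/10000
6 3 9137/10000
7 7/2 8851/10000
DF(2y) is solved at step 4

step 1 [0.5y] swap r/2=291/9709: DF=(1 − 291/9709·(0))/(1+291/9709) = 9709/10000 ≈ 0.970900
step 2 [1y] swap r/2=348/19361: DF=(1 − 348/19361·(0.970900))/(1+348/19361) = 2413/2500 ≈ 0.965200
step 3 [1.5y] zero: DF = P = 1203/1250 ≈ 0.962400
step 4 [2y] bond c/2=11/400: DF=(2090501/2000000 − 11/400·(0.970900+0.965200+0.962400))/(1+11/400) = 9397/10000 ≈ 0.939700
step 5 [2.5y] bond c/2=13/800: DF=(7976127/8000000 − 13/800·(0.970900+0.965200+0.962400+0.939700))/(1+13/800) = 9197/10000 ≈ 0.919700
step 6 [3y] bond c/2=1/40: DF=(105549/100000 − 1/40·(0.970900+0.965200+0.962400+0.939700+0.919700))/(1+1/40) = 9137/10000 ≈ 0.913700
step 7 [3.5y] zero: DF = P = 8851/10000 ≈ 0.885100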